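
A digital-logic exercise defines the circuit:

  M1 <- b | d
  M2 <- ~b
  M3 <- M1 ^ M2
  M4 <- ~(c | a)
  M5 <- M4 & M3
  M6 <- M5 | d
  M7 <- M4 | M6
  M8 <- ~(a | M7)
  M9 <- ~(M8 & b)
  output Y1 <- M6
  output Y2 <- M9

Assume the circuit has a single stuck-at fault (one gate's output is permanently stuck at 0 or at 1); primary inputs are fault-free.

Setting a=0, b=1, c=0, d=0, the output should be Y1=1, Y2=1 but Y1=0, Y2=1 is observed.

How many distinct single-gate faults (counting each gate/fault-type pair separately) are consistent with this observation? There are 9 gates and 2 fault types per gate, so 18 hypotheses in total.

5

Fault-free: M1=1, M2=0, M3=1, M4=1, M5=1, M6=1, M7=1, M8=0, M9=1 → Y1=1, Y2=1. Observed Y1=0, Y2=1.
  M1: stuck-at-0 ✓; others ✗
  M2: stuck-at-1 ✓; others ✗
  M3: stuck-at-0 ✓; others ✗
  M4: none of the 2 fault types match ✗
  M5: stuck-at-0 ✓; others ✗
  M6: stuck-at-0 ✓; others ✗
  M7: none of the 2 fault types match ✗
  M8: none of the 2 fault types match ✗
  M9: none of the 2 fault types match ✗
Consistent faults: {M1 stuck-at-0, M2 stuck-at-1, M3 stuck-at-0, M5 stuck-at-0, M6 stuck-at-0} — 5 in all.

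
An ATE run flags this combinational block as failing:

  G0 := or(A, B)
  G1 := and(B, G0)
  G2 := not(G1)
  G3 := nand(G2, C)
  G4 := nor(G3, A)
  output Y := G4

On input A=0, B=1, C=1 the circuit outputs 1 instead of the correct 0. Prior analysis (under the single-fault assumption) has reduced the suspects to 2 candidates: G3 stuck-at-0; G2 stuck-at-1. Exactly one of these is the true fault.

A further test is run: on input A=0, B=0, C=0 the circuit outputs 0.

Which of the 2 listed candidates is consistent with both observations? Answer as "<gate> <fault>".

G2 stuck-at-1

Evaluate each candidate on input A=0, B=0, C=0:
  G3 stuck-at-0: G0=0, G1=0, G2=1, G3=0 [stuck-at-0], G4=1 → 1 — eliminated
  G2 stuck-at-1: G0=0, G1=0, G2=1 [stuck-at-1], G3=1, G4=0 → 0 — matches
Only G2 stuck-at-1 reproduces the observed 0.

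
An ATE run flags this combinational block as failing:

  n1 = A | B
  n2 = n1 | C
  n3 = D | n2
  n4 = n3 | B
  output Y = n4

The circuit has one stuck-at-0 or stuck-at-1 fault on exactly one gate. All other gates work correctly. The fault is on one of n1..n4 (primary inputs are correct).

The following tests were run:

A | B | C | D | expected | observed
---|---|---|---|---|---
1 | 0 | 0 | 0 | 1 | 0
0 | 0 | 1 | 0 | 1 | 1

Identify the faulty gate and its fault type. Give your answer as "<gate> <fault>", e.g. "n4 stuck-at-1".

Fault-free values for test 1 (A=1, B=0, C=0, D=0): n1=1, n2=1, n3=1, n4=1, giving Y=1. Observed 0.
Test 1: faults giving observed 0 are {n1 stuck-at-0, n2 stuck-at-0, n3 stuck-at-0, n4 stuck-at-0}.
Test 2 (A=0, B=0, C=1, D=0): fault-free n1=0, n2=1, n3=1, n4=1 → 1; observed 1. Eliminates n2 stuck-at-0, n3 stuck-at-0, n4 stuck-at-0.
Only n1 stuck-at-0 is consistent with every test.

n1 stuck-at-0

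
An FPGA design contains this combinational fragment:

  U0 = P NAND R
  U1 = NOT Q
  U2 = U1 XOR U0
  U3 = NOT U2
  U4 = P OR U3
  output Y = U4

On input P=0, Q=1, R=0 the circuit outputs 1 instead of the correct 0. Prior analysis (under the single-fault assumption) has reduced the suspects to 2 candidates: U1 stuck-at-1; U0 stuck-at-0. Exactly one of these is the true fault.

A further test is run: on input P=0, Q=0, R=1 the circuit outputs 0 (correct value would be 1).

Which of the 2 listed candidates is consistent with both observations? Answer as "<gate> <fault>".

U0 stuck-at-0

Evaluate each candidate on input P=0, Q=0, R=1:
  U1 stuck-at-1: U0=1, U1=1 [stuck-at-1], U2=0, U3=1, U4=1 → 1 — eliminated
  U0 stuck-at-0: U0=0 [stuck-at-0], U1=1, U2=1, U3=0, U4=0 → 0 — matches
Only U0 stuck-at-0 reproduces the observed 0.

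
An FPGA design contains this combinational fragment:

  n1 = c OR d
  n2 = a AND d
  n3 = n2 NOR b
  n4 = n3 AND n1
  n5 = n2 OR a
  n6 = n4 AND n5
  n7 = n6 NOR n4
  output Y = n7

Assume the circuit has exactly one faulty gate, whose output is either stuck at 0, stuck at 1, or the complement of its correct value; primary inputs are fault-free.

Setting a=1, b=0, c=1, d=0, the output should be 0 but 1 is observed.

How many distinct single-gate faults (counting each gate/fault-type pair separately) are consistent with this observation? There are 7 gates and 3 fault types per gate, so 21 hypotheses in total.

Fault-free: n1=1, n2=0, n3=1, n4=1, n5=1, n6=1, n7=0 → 0. Observed 1.
  n1: stuck-at-0, inverted output ✓; others ✗
  n2: stuck-at-1, inverted output ✓; others ✗
  n3: stuck-at-0, inverted output ✓; others ✗
  n4: stuck-at-0, inverted output ✓; others ✗
  n5: none of the 3 fault types match ✗
  n6: none of the 3 fault types match ✗
  n7: stuck-at-1, inverted output ✓; others ✗
Consistent faults: {n1 stuck-at-0, n1 inverted output, n2 stuck-at-1, n2 inverted output, n3 stuck-at-0, n3 inverted output, n4 stuck-at-0, n4 inverted output, n7 stuck-at-1, n7 inverted output} — 10 in all.

10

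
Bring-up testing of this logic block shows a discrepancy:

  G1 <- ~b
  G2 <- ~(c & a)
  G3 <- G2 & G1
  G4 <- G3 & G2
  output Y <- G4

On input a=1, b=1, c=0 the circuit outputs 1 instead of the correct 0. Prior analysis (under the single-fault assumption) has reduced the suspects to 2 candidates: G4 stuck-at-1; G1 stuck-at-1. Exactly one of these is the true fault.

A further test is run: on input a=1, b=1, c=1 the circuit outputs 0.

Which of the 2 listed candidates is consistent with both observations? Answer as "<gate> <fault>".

G1 stuck-at-1

Evaluate each candidate on input a=1, b=1, c=1:
  G4 stuck-at-1: G1=0, G2=0, G3=0, G4=1 [stuck-at-1] → 1 — eliminated
  G1 stuck-at-1: G1=1 [stuck-at-1], G2=0, G3=0, G4=0 → 0 — matches
Only G1 stuck-at-1 reproduces the observed 0.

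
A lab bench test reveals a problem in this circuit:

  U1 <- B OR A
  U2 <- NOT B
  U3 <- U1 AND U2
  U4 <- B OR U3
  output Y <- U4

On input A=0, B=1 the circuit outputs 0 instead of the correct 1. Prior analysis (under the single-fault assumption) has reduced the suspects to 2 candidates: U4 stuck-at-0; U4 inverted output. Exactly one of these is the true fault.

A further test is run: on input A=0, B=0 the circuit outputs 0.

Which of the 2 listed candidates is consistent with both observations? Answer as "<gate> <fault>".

U4 stuck-at-0

Evaluate each candidate on input A=0, B=0:
  U4 stuck-at-0: U1=0, U2=1, U3=0, U4=0 [stuck-at-0] → 0 — matches
  U4 inverted output: U1=0, U2=1, U3=0, U4=1 [inverted output] → 1 — eliminated
Only U4 stuck-at-0 reproduces the observed 0.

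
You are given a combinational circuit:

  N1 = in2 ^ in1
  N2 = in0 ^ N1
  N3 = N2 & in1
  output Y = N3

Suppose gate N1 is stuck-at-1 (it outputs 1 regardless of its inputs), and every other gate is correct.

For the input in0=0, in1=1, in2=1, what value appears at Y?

Propagate with N1 forced: N1=1 [stuck-at-1], N2=1, N3=1.
So Y = 1. (Without the fault it would be 0.)

1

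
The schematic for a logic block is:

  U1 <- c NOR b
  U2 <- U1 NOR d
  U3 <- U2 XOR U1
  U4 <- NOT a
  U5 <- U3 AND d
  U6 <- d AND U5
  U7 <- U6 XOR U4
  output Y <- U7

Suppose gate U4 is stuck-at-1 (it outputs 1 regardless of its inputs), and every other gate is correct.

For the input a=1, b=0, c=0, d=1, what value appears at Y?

Propagate with U4 forced: U1=1, U2=0, U3=1, U4=1 [stuck-at-1], U5=1, U6=1, U7=0.
So Y = 0. (Without the fault it would be 1.)

0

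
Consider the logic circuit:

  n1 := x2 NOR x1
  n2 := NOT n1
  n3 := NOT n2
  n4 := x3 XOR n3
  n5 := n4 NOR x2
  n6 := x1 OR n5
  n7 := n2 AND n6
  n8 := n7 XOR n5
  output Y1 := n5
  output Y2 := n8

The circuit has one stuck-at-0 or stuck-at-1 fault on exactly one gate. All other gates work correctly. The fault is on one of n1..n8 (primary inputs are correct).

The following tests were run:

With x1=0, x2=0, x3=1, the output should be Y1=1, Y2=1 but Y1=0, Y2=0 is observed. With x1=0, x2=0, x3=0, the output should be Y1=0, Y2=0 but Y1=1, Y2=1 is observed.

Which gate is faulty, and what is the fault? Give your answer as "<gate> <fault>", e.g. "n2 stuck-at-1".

n3 stuck-at-0

Fault-free values for test 1 (x1=0, x2=0, x3=1): n1=1, n2=0, n3=1, n4=0, n5=1, n6=1, n7=0, n8=1, giving Y1=1, Y2=1. Observed Y1=0, Y2=0.
Test 1: faults giving observed Y1=0, Y2=0 are {n1 stuck-at-0, n2 stuck-at-1, n3 stuck-at-0, n4 stuck-at-1, n5 stuck-at-0}.
Test 2 (x1=0, x2=0, x3=0): fault-free n1=1, n2=0, n3=1, n4=1, n5=0, n6=0, n7=0, n8=0 → Y1=0, Y2=0; observed Y1=1, Y2=1. Eliminates n1 stuck-at-0, n2 stuck-at-1, n4 stuck-at-1, n5 stuck-at-0.
Only n3 stuck-at-0 is consistent with every test.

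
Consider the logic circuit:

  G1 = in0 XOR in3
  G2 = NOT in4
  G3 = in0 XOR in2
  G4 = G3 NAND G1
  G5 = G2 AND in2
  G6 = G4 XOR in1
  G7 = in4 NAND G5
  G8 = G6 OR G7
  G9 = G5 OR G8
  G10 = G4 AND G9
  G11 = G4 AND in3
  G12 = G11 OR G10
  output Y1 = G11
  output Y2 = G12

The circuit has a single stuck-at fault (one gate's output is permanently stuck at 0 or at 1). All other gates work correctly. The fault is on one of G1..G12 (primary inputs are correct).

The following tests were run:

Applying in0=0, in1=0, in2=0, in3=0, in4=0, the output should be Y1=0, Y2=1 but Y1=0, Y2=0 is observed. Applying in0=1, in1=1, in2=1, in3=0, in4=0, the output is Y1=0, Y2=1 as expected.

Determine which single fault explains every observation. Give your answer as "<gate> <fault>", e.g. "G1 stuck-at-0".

G8 stuck-at-0

Fault-free values for test 1 (in0=0, in1=0, in2=0, in3=0, in4=0): G1=0, G2=1, G3=0, G4=1, G5=0, G6=1, G7=1, G8=1, G9=1, G10=1, G11=0, G12=1, giving Y1=0, Y2=1. Observed Y1=0, Y2=0.
Test 1: faults giving observed Y1=0, Y2=0 are {G4 stuck-at-0, G8 stuck-at-0, G9 stuck-at-0, G10 stuck-at-0, G12 stuck-at-0}.
Test 2 (in0=1, in1=1, in2=1, in3=0, in4=0): fault-free G1=1, G2=1, G3=0, G4=1, G5=1, G6=0, G7=1, G8=1, G9=1, G10=1, G11=0, G12=1 → Y1=0, Y2=1; observed Y1=0, Y2=1. Eliminates G4 stuck-at-0, G9 stuck-at-0, G10 stuck-at-0, G12 stuck-at-0.
Only G8 stuck-at-0 is consistent with every test.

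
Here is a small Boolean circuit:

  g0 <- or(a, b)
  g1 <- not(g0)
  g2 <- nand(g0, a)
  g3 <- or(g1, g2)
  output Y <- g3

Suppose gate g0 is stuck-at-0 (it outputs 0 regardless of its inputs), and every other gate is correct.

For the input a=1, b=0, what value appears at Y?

Propagate with g0 forced: g0=0 [stuck-at-0], g1=1, g2=1, g3=1.
So Y = 1. (Without the fault it would be 0.)

1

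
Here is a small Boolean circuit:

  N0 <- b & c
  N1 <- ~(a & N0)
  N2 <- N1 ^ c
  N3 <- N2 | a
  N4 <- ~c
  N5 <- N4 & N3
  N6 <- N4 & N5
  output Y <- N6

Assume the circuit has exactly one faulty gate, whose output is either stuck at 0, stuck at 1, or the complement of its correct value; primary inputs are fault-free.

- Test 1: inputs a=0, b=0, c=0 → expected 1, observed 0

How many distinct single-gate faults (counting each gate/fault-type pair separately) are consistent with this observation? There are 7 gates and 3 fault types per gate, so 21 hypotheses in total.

Fault-free: N0=0, N1=1, N2=1, N3=1, N4=1, N5=1, N6=1 → 1. Observed 0.
  N0: none of the 3 fault types match ✗
  N1: stuck-at-0, inverted output ✓; others ✗
  N2: stuck-at-0, inverted output ✓; others ✗
  N3: stuck-at-0, inverted output ✓; others ✗
  N4: stuck-at-0, inverted output ✓; others ✗
  N5: stuck-at-0, inverted output ✓; others ✗
  N6: stuck-at-0, inverted output ✓; others ✗
Consistent faults: {N1 stuck-at-0, N1 inverted output, N2 stuck-at-0, N2 inverted output, N3 stuck-at-0, N3 inverted output, N4 stuck-at-0, N4 inverted output, N5 stuck-at-0, N5 inverted output, N6 stuck-at-0, N6 inverted output} — 12 in all.

12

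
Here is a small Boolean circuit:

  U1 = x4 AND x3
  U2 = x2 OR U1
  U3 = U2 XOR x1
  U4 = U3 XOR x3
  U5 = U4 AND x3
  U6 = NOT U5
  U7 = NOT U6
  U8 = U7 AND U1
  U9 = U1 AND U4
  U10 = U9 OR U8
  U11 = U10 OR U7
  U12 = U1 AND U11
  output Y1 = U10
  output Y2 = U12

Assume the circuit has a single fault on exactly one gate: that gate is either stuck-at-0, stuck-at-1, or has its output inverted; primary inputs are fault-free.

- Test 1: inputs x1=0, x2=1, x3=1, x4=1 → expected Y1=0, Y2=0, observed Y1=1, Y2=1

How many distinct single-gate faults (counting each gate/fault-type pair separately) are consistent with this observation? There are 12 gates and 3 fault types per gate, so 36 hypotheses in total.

Fault-free: U1=1, U2=1, U3=1, U4=0, U5=0, U6=1, U7=0, U8=0, U9=0, U10=0, U11=0, U12=0 → Y1=0, Y2=0. Observed Y1=1, Y2=1.
  U1: none of the 3 fault types match ✗
  U2: stuck-at-0, inverted output ✓; others ✗
  U3: stuck-at-0, inverted output ✓; others ✗
  U4: stuck-at-1, inverted output ✓; others ✗
  U5: stuck-at-1, inverted output ✓; others ✗
  U6: stuck-at-0, inverted output ✓; others ✗
  U7: stuck-at-1, inverted output ✓; others ✗
  U8: stuck-at-1, inverted output ✓; others ✗
  U9: stuck-at-1, inverted output ✓; others ✗
  U10: stuck-at-1, inverted output ✓; others ✗
  U11: none of the 3 fault types match ✗
  U12: none of the 3 fault types match ✗
Consistent faults: {U2 stuck-at-0, U2 inverted output, U3 stuck-at-0, U3 inverted output, U4 stuck-at-1, U4 inverted output, U5 stuck-at-1, U5 inverted output, U6 stuck-at-0, U6 inverted output, U7 stuck-at-1, U7 inverted output, U8 stuck-at-1, U8 inverted output, U9 stuck-at-1, U9 inverted output, U10 stuck-at-1, U10 inverted output} — 18 in all.

18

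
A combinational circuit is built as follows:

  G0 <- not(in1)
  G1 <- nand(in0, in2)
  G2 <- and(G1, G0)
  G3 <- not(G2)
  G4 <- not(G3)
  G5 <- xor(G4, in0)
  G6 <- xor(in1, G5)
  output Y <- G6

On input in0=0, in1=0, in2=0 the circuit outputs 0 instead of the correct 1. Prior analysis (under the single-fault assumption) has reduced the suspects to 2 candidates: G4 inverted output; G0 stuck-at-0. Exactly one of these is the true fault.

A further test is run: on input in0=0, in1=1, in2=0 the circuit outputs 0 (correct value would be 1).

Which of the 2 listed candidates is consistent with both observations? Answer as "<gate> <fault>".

Evaluate each candidate on input in0=0, in1=1, in2=0:
  G4 inverted output: G0=0, G1=1, G2=0, G3=1, G4=1 [inverted output], G5=1, G6=0 → 0 — matches
  G0 stuck-at-0: G0=0 [stuck-at-0], G1=1, G2=0, G3=1, G4=0, G5=0, G6=1 → 1 — eliminated
Only G4 inverted output reproduces the observed 0.

G4 inverted output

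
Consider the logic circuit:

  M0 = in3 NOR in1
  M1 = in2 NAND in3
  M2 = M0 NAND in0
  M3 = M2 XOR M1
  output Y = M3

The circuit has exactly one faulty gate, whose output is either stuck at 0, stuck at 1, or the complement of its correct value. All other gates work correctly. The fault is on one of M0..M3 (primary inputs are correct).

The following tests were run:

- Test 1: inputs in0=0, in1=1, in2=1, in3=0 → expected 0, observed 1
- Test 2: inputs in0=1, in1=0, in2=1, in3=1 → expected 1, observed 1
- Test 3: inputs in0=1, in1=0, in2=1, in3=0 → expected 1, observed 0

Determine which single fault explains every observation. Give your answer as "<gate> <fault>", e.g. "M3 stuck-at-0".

Fault-free values for test 1 (in0=0, in1=1, in2=1, in3=0): M0=0, M1=1, M2=1, M3=0, giving Y=0. Observed 1.
Test 1: faults giving observed 1 are {M1 stuck-at-0, M1 inverted output, M2 stuck-at-0, M2 inverted output, M3 stuck-at-1, M3 inverted output}.
Test 2 (in0=1, in1=0, in2=1, in3=1): fault-free M0=0, M1=0, M2=1, M3=1 → 1; observed 1. Eliminates M1 inverted output, M2 stuck-at-0, M2 inverted output, M3 inverted output.
Test 3 (in0=1, in1=0, in2=1, in3=0): fault-free M0=1, M1=1, M2=0, M3=1 → 1; observed 0. Eliminates M3 stuck-at-1.
Only M1 stuck-at-0 is consistent with every test.

M1 stuck-at-0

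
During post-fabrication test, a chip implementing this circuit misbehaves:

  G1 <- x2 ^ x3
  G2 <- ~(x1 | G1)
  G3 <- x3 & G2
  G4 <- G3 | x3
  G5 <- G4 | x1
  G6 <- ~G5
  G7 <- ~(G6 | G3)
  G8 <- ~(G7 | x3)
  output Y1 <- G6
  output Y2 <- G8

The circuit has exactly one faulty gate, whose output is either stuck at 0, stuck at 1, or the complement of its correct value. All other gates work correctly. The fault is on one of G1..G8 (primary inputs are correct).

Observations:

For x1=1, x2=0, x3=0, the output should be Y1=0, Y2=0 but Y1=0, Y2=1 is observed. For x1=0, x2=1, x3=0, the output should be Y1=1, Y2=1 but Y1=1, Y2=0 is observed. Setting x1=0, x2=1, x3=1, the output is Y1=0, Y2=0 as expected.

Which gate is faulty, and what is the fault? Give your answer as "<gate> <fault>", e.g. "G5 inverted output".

G7 inverted output

Fault-free values for test 1 (x1=1, x2=0, x3=0): G1=0, G2=0, G3=0, G4=0, G5=1, G6=0, G7=1, G8=0, giving Y1=0, Y2=0. Observed Y1=0, Y2=1.
Test 1: faults giving observed Y1=0, Y2=1 are {G3 stuck-at-1, G3 inverted output, G7 stuck-at-0, G7 inverted output, G8 stuck-at-1, G8 inverted output}.
Test 2 (x1=0, x2=1, x3=0): fault-free G1=1, G2=0, G3=0, G4=0, G5=0, G6=1, G7=0, G8=1 → Y1=1, Y2=1; observed Y1=1, Y2=0. Eliminates G3 stuck-at-1, G3 inverted output, G7 stuck-at-0, G8 stuck-at-1.
Test 3 (x1=0, x2=1, x3=1): fault-free G1=0, G2=1, G3=1, G4=1, G5=1, G6=0, G7=0, G8=0 → Y1=0, Y2=0; observed Y1=0, Y2=0. Eliminates G8 inverted output.
Only G7 inverted output is consistent with every test.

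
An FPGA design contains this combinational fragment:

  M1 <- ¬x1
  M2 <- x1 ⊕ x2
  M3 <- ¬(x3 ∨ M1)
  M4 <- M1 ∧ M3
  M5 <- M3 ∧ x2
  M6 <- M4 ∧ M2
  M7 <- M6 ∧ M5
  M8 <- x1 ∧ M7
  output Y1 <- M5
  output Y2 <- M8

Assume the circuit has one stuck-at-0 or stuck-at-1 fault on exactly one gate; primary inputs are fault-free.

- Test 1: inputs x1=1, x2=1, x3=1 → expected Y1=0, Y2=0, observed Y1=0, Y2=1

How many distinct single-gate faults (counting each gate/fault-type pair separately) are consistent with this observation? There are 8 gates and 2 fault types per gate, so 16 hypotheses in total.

Fault-free: M1=0, M2=0, M3=0, M4=0, M5=0, M6=0, M7=0, M8=0 → Y1=0, Y2=0. Observed Y1=0, Y2=1.
  M1: none of the 2 fault types match ✗
  M2: none of the 2 fault types match ✗
  M3: none of the 2 fault types match ✗
  M4: none of the 2 fault types match ✗
  M5: none of the 2 fault types match ✗
  M6: none of the 2 fault types match ✗
  M7: stuck-at-1 ✓; others ✗
  M8: stuck-at-1 ✓; others ✗
Consistent faults: {M7 stuck-at-1, M8 stuck-at-1} — 2 in all.

2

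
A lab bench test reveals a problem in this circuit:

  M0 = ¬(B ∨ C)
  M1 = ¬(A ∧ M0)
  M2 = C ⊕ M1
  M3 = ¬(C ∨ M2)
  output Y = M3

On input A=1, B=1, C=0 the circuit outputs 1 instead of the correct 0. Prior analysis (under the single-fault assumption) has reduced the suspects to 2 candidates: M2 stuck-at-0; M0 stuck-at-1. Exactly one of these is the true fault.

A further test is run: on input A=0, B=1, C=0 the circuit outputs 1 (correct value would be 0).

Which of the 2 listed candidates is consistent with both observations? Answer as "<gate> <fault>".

Evaluate each candidate on input A=0, B=1, C=0:
  M2 stuck-at-0: M0=0, M1=1, M2=0 [stuck-at-0], M3=1 → 1 — matches
  M0 stuck-at-1: M0=1 [stuck-at-1], M1=1, M2=1, M3=0 → 0 — eliminated
Only M2 stuck-at-0 reproduces the observed 1.

M2 stuck-at-0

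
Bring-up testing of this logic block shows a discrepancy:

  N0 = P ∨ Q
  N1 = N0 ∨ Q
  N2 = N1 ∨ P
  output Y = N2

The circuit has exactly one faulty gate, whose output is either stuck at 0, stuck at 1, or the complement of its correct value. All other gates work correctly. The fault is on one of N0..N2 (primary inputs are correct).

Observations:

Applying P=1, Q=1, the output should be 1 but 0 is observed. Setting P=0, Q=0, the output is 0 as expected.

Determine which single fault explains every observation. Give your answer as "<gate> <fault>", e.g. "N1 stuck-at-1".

Fault-free values for test 1 (P=1, Q=1): N0=1, N1=1, N2=1, giving Y=1. Observed 0.
Test 1: faults giving observed 0 are {N2 stuck-at-0, N2 inverted output}.
Test 2 (P=0, Q=0): fault-free N0=0, N1=0, N2=0 → 0; observed 0. Eliminates N2 inverted output.
Only N2 stuck-at-0 is consistent with every test.

N2 stuck-at-0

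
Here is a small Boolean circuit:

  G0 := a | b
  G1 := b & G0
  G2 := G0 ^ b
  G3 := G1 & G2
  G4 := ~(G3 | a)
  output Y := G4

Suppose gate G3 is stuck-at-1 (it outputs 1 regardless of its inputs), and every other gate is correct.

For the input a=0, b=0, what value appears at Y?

Propagate with G3 forced: G0=0, G1=0, G2=0, G3=1 [stuck-at-1], G4=0.
So Y = 0. (Without the fault it would be 1.)

0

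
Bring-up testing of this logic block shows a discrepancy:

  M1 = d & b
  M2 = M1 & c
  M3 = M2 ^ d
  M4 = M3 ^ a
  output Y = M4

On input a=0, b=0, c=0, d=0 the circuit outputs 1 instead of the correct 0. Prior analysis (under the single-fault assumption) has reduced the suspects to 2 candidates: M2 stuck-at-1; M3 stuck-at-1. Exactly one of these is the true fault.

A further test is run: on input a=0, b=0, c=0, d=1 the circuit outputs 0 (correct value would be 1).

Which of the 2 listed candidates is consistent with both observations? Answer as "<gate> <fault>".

M2 stuck-at-1

Evaluate each candidate on input a=0, b=0, c=0, d=1:
  M2 stuck-at-1: M1=0, M2=1 [stuck-at-1], M3=0, M4=0 → 0 — matches
  M3 stuck-at-1: M1=0, M2=0, M3=1 [stuck-at-1], M4=1 → 1 — eliminated
Only M2 stuck-at-1 reproduces the observed 0.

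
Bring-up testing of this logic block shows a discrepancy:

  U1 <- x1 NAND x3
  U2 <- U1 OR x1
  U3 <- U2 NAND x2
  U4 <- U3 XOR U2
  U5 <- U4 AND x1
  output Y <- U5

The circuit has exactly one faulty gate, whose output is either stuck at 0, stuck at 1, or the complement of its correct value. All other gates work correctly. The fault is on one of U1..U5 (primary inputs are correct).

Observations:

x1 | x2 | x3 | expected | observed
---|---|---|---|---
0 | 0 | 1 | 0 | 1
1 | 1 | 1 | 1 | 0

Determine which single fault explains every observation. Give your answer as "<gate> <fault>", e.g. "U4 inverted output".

U5 inverted output

Fault-free values for test 1 (x1=0, x2=0, x3=1): U1=1, U2=1, U3=1, U4=0, U5=0, giving Y=0. Observed 1.
Test 1: faults giving observed 1 are {U5 stuck-at-1, U5 inverted output}.
Test 2 (x1=1, x2=1, x3=1): fault-free U1=0, U2=1, U3=0, U4=1, U5=1 → 1; observed 0. Eliminates U5 stuck-at-1.
Only U5 inverted output is consistent with every test.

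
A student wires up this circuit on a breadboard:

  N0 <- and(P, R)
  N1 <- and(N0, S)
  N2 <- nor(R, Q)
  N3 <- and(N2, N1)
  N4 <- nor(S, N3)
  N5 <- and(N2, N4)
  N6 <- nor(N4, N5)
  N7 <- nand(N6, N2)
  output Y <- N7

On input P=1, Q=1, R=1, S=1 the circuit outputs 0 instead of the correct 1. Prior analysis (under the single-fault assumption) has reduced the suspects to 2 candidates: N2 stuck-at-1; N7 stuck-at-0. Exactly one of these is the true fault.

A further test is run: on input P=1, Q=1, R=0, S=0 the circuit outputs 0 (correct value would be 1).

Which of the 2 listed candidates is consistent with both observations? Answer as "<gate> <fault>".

N7 stuck-at-0

Evaluate each candidate on input P=1, Q=1, R=0, S=0:
  N2 stuck-at-1: N0=0, N1=0, N2=1 [stuck-at-1], N3=0, N4=1, N5=1, N6=0, N7=1 → 1 — eliminated
  N7 stuck-at-0: N0=0, N1=0, N2=0, N3=0, N4=1, N5=0, N6=0, N7=0 [stuck-at-0] → 0 — matches
Only N7 stuck-at-0 reproduces the observed 0.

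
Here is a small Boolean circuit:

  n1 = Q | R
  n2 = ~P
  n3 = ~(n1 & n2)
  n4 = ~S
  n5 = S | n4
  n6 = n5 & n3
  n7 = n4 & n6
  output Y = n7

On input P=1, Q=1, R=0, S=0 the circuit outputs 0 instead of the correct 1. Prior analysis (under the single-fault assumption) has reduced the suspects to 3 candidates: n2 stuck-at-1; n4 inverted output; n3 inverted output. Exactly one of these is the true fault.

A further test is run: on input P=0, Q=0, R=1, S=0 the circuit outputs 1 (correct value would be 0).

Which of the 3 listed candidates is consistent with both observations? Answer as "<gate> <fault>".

Evaluate each candidate on input P=0, Q=0, R=1, S=0:
  n2 stuck-at-1: n1=1, n2=1 [stuck-at-1], n3=0, n4=1, n5=1, n6=0, n7=0 → 0 — eliminated
  n4 inverted output: n1=1, n2=1, n3=0, n4=0 [inverted output], n5=0, n6=0, n7=0 → 0 — eliminated
  n3 inverted output: n1=1, n2=1, n3=1 [inverted output], n4=1, n5=1, n6=1, n7=1 → 1 — matches
Only n3 inverted output reproduces the observed 1.

n3 inverted output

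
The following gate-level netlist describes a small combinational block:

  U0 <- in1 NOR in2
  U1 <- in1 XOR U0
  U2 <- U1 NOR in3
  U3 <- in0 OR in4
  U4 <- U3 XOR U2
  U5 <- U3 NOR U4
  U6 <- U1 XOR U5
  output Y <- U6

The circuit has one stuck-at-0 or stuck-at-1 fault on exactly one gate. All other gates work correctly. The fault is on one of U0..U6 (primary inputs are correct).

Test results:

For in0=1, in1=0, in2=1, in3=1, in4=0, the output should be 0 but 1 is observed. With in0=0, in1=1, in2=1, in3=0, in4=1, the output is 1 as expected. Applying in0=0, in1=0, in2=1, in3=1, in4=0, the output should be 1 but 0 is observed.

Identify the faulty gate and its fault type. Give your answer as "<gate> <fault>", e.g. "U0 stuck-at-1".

Fault-free values for test 1 (in0=1, in1=0, in2=1, in3=1, in4=0): U0=0, U1=0, U2=0, U3=1, U4=1, U5=0, U6=0, giving Y=0. Observed 1.
Test 1: faults giving observed 1 are {U0 stuck-at-1, U1 stuck-at-1, U3 stuck-at-0, U5 stuck-at-1, U6 stuck-at-1}.
Test 2 (in0=0, in1=1, in2=1, in3=0, in4=1): fault-free U0=0, U1=1, U2=0, U3=1, U4=1, U5=0, U6=1 → 1; observed 1. Eliminates U0 stuck-at-1, U3 stuck-at-0, U5 stuck-at-1.
Test 3 (in0=0, in1=0, in2=1, in3=1, in4=0): fault-free U0=0, U1=0, U2=0, U3=0, U4=0, U5=1, U6=1 → 1; observed 0. Eliminates U6 stuck-at-1.
Only U1 stuck-at-1 is consistent with every test.

U1 stuck-at-1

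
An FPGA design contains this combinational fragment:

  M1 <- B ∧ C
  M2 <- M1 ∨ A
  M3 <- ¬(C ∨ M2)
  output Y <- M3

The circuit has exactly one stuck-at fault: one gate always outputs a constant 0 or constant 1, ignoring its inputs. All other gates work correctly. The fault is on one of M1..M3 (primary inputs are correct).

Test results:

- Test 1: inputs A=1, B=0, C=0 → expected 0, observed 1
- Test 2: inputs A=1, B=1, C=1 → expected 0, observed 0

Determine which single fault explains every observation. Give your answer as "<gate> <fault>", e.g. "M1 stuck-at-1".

M2 stuck-at-0

Fault-free values for test 1 (A=1, B=0, C=0): M1=0, M2=1, M3=0, giving Y=0. Observed 1.
Test 1: faults giving observed 1 are {M2 stuck-at-0, M3 stuck-at-1}.
Test 2 (A=1, B=1, C=1): fault-free M1=1, M2=1, M3=0 → 0; observed 0. Eliminates M3 stuck-at-1.
Only M2 stuck-at-0 is consistent with every test.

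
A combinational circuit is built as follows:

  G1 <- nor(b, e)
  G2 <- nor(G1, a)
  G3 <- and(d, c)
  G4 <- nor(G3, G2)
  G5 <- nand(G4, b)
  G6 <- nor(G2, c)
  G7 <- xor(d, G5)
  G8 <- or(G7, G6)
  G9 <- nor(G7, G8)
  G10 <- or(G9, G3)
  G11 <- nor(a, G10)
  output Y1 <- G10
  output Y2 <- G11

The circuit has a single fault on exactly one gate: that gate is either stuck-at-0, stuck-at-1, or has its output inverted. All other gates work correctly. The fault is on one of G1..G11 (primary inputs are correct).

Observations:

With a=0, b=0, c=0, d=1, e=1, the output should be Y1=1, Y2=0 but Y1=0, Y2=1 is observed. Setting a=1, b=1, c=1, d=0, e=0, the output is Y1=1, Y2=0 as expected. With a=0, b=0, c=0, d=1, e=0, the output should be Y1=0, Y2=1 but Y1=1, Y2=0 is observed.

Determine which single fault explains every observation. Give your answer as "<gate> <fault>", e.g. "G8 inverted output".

G1 inverted output

Fault-free values for test 1 (a=0, b=0, c=0, d=1, e=1): G1=0, G2=1, G3=0, G4=0, G5=1, G6=0, G7=0, G8=0, G9=1, G10=1, G11=0, giving Y1=1, Y2=0. Observed Y1=0, Y2=1.
Test 1: faults giving observed Y1=0, Y2=1 are {G1 stuck-at-1, G1 inverted output, G2 stuck-at-0, G2 inverted output, G5 stuck-at-0, G5 inverted output, G6 stuck-at-1, G6 inverted output, G7 stuck-at-1, G7 inverted output, G8 stuck-at-1, G8 inverted output, G9 stuck-at-0, G9 inverted output, G10 stuck-at-0, G10 inverted output}.
Test 2 (a=1, b=1, c=1, d=0, e=0): fault-free G1=0, G2=0, G3=0, G4=1, G5=0, G6=0, G7=0, G8=0, G9=1, G10=1, G11=0 → Y1=1, Y2=0; observed Y1=1, Y2=0. Eliminates G2 inverted output, G5 inverted output, G6 stuck-at-1, G6 inverted output, G7 stuck-at-1, G7 inverted output, G8 stuck-at-1, G8 inverted output, G9 stuck-at-0, G9 inverted output, G10 stuck-at-0, G10 inverted output.
Test 3 (a=0, b=0, c=0, d=1, e=0): fault-free G1=1, G2=0, G3=0, G4=1, G5=1, G6=1, G7=0, G8=1, G9=0, G10=0, G11=1 → Y1=0, Y2=1; observed Y1=1, Y2=0. Eliminates G1 stuck-at-1, G2 stuck-at-0, G5 stuck-at-0.
Only G1 inverted output is consistent with every test.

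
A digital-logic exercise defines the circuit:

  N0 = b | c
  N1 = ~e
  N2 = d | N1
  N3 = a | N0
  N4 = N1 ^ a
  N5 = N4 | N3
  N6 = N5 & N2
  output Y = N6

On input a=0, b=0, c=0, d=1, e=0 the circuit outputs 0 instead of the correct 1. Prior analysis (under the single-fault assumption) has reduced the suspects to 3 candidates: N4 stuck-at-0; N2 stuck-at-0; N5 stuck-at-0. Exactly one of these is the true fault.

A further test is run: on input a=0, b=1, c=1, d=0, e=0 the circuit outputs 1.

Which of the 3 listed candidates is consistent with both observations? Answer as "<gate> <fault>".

Evaluate each candidate on input a=0, b=1, c=1, d=0, e=0:
  N4 stuck-at-0: N0=1, N1=1, N2=1, N3=1, N4=0 [stuck-at-0], N5=1, N6=1 → 1 — matches
  N2 stuck-at-0: N0=1, N1=1, N2=0 [stuck-at-0], N3=1, N4=1, N5=1, N6=0 → 0 — eliminated
  N5 stuck-at-0: N0=1, N1=1, N2=1, N3=1, N4=1, N5=0 [stuck-at-0], N6=0 → 0 — eliminated
Only N4 stuck-at-0 reproduces the observed 1.

N4 stuck-at-0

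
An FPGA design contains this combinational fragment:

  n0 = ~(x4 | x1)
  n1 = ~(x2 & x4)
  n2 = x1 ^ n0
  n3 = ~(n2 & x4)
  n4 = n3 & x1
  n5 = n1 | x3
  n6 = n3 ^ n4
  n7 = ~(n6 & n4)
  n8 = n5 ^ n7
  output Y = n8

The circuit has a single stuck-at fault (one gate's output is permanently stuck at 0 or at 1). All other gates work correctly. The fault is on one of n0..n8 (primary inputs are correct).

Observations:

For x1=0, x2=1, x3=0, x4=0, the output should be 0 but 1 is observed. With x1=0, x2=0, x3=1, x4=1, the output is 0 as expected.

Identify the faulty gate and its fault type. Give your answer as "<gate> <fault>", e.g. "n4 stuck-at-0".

Fault-free values for test 1 (x1=0, x2=1, x3=0, x4=0): n0=1, n1=1, n2=1, n3=1, n4=0, n5=1, n6=1, n7=1, n8=0, giving Y=0. Observed 1.
Test 1: faults giving observed 1 are {n1 stuck-at-0, n5 stuck-at-0, n7 stuck-at-0, n8 stuck-at-1}.
Test 2 (x1=0, x2=0, x3=1, x4=1): fault-free n0=0, n1=1, n2=0, n3=1, n4=0, n5=1, n6=1, n7=1, n8=0 → 0; observed 0. Eliminates n5 stuck-at-0, n7 stuck-at-0, n8 stuck-at-1.
Only n1 stuck-at-0 is consistent with every test.

n1 stuck-at-0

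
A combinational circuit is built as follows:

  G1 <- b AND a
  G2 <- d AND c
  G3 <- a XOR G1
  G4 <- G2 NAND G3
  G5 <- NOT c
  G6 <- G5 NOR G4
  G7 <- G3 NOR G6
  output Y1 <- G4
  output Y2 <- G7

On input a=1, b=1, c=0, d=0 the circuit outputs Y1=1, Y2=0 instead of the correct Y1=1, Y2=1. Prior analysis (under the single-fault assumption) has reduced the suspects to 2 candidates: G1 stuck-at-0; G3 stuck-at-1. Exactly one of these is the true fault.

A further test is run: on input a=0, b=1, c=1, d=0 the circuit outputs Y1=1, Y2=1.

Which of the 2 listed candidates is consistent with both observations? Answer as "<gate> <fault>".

Evaluate each candidate on input a=0, b=1, c=1, d=0:
  G1 stuck-at-0: G1=0 [stuck-at-0], G2=0, G3=0, G4=1, G5=0, G6=0, G7=1 → Y1=1, Y2=1 — matches
  G3 stuck-at-1: G1=0, G2=0, G3=1 [stuck-at-1], G4=1, G5=0, G6=0, G7=0 → Y1=1, Y2=0 — eliminated
Only G1 stuck-at-0 reproduces the observed Y1=1, Y2=1.

G1 stuck-at-0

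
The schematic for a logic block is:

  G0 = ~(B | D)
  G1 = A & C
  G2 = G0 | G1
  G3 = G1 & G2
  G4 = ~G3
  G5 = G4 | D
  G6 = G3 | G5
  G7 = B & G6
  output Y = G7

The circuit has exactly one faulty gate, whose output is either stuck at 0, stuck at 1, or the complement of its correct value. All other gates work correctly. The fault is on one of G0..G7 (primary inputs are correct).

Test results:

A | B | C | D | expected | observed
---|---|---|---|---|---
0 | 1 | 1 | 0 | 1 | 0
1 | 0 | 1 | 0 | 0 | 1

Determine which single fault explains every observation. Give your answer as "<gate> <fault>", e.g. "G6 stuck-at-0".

Fault-free values for test 1 (A=0, B=1, C=1, D=0): G0=0, G1=0, G2=0, G3=0, G4=1, G5=1, G6=1, G7=1, giving Y=1. Observed 0.
Test 1: faults giving observed 0 are {G4 stuck-at-0, G4 inverted output, G5 stuck-at-0, G5 inverted output, G6 stuck-at-0, G6 inverted output, G7 stuck-at-0, G7 inverted output}.
Test 2 (A=1, B=0, C=1, D=0): fault-free G0=1, G1=1, G2=1, G3=1, G4=0, G5=0, G6=1, G7=0 → 0; observed 1. Eliminates G4 stuck-at-0, G4 inverted output, G5 stuck-at-0, G5 inverted output, G6 stuck-at-0, G6 inverted output, G7 stuck-at-0.
Only G7 inverted output is consistent with every test.

G7 inverted output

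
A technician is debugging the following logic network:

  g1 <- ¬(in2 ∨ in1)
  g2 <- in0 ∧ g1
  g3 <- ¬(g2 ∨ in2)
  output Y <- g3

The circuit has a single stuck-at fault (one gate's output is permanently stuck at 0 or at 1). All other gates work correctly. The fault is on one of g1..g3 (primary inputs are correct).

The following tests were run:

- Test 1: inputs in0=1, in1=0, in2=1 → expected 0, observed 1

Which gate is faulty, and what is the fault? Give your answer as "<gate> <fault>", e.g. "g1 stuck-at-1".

Fault-free values for test 1 (in0=1, in1=0, in2=1): g1=0, g2=0, g3=0, giving Y=0. Observed 1.
Test 1: faults giving observed 1 are {g3 stuck-at-1}.
Only g3 stuck-at-1 is consistent with every test.

g3 stuck-at-1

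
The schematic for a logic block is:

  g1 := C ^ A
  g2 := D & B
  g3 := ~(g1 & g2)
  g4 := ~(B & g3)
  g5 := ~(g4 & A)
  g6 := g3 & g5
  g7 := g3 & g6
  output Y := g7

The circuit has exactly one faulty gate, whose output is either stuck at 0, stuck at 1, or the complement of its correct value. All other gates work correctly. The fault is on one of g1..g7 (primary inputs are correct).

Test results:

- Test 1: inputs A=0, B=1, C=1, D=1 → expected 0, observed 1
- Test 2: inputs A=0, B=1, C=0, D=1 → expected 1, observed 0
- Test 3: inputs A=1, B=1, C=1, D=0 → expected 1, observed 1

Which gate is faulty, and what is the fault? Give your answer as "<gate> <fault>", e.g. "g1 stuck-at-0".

Fault-free values for test 1 (A=0, B=1, C=1, D=1): g1=1, g2=1, g3=0, g4=1, g5=1, g6=0, g7=0, giving Y=0. Observed 1.
Test 1: faults giving observed 1 are {g1 stuck-at-0, g1 inverted output, g2 stuck-at-0, g2 inverted output, g3 stuck-at-1, g3 inverted output, g7 stuck-at-1, g7 inverted output}.
Test 2 (A=0, B=1, C=0, D=1): fault-free g1=0, g2=1, g3=1, g4=0, g5=1, g6=1, g7=1 → 1; observed 0. Eliminates g1 stuck-at-0, g2 stuck-at-0, g2 inverted output, g3 stuck-at-1, g7 stuck-at-1.
Test 3 (A=1, B=1, C=1, D=0): fault-free g1=0, g2=0, g3=1, g4=0, g5=1, g6=1, g7=1 → 1; observed 1. Eliminates g3 inverted output, g7 inverted output.
Only g1 inverted output is consistent with every test.

g1 inverted output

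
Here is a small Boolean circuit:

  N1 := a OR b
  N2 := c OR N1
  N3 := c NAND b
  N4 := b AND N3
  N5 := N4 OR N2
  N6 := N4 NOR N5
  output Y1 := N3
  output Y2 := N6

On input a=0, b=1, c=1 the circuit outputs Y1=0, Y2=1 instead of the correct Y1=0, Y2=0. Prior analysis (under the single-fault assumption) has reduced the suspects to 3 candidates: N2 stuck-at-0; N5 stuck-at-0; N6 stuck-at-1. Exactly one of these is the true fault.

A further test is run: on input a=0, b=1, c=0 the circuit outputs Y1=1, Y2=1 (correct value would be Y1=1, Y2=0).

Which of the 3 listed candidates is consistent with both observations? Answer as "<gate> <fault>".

N6 stuck-at-1

Evaluate each candidate on input a=0, b=1, c=0:
  N2 stuck-at-0: N1=1, N2=0 [stuck-at-0], N3=1, N4=1, N5=1, N6=0 → Y1=1, Y2=0 — eliminated
  N5 stuck-at-0: N1=1, N2=1, N3=1, N4=1, N5=0 [stuck-at-0], N6=0 → Y1=1, Y2=0 — eliminated
  N6 stuck-at-1: N1=1, N2=1, N3=1, N4=1, N5=1, N6=1 [stuck-at-1] → Y1=1, Y2=1 — matches
Only N6 stuck-at-1 reproduces the observed Y1=1, Y2=1.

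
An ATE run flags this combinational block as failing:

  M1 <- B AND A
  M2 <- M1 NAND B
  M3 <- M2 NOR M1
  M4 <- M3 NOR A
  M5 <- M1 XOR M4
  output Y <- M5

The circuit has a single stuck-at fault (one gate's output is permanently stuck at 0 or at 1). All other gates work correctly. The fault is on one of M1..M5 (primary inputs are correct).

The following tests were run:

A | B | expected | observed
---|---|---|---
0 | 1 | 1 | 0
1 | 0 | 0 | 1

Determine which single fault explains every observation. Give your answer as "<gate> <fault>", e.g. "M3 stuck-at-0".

M1 stuck-at-1

Fault-free values for test 1 (A=0, B=1): M1=0, M2=1, M3=0, M4=1, M5=1, giving Y=1. Observed 0.
Test 1: faults giving observed 0 are {M1 stuck-at-1, M2 stuck-at-0, M3 stuck-at-1, M4 stuck-at-0, M5 stuck-at-0}.
Test 2 (A=1, B=0): fault-free M1=0, M2=1, M3=0, M4=0, M5=0 → 0; observed 1. Eliminates M2 stuck-at-0, M3 stuck-at-1, M4 stuck-at-0, M5 stuck-at-0.
Only M1 stuck-at-1 is consistent with every test.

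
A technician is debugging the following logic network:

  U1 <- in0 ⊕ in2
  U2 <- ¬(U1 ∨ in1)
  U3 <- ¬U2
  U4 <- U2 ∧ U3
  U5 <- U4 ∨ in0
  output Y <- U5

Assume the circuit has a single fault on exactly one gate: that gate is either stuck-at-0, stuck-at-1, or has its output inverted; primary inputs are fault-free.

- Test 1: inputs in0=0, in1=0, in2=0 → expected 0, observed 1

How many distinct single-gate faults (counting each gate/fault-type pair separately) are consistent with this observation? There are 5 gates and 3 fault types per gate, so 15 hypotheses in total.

6

Fault-free: U1=0, U2=1, U3=0, U4=0, U5=0 → 0. Observed 1.
  U1: none of the 3 fault types match ✗
  U2: none of the 3 fault types match ✗
  U3: stuck-at-1, inverted output ✓; others ✗
  U4: stuck-at-1, inverted output ✓; others ✗
  U5: stuck-at-1, inverted output ✓; others ✗
Consistent faults: {U3 stuck-at-1, U3 inverted output, U4 stuck-at-1, U4 inverted output, U5 stuck-at-1, U5 inverted output} — 6 in all.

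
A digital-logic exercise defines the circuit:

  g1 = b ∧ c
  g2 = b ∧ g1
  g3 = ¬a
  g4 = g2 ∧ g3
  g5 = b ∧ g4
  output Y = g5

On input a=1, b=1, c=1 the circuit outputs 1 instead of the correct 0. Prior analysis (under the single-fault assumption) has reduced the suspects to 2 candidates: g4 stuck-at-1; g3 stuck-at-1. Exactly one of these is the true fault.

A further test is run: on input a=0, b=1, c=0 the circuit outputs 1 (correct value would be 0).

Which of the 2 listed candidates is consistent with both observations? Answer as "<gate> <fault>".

Evaluate each candidate on input a=0, b=1, c=0:
  g4 stuck-at-1: g1=0, g2=0, g3=1, g4=1 [stuck-at-1], g5=1 → 1 — matches
  g3 stuck-at-1: g1=0, g2=0, g3=1 [stuck-at-1], g4=0, g5=0 → 0 — eliminated
Only g4 stuck-at-1 reproduces the observed 1.

g4 stuck-at-1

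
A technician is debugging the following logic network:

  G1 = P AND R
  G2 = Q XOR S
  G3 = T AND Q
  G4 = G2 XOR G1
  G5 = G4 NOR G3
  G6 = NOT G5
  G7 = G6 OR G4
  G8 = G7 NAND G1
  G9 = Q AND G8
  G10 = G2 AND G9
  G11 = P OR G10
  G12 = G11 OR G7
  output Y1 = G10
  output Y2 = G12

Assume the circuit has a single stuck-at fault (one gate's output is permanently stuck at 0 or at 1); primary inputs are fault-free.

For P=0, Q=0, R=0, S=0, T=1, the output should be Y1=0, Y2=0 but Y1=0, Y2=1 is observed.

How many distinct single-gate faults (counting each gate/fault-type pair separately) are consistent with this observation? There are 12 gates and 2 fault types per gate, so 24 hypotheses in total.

Fault-free: G1=0, G2=0, G3=0, G4=0, G5=1, G6=0, G7=0, G8=1, G9=0, G10=0, G11=0, G12=0 → Y1=0, Y2=0. Observed Y1=0, Y2=1.
  G1: stuck-at-1 ✓; others ✗
  G2: stuck-at-1 ✓; others ✗
  G3: stuck-at-1 ✓; others ✗
  G4: stuck-at-1 ✓; others ✗
  G5: stuck-at-0 ✓; others ✗
  G6: stuck-at-1 ✓; others ✗
  G7: stuck-at-1 ✓; others ✗
  G8: none of the 2 fault types match ✗
  G9: none of the 2 fault types match ✗
  G10: none of the 2 fault types match ✗
  G11: stuck-at-1 ✓; others ✗
  G12: stuck-at-1 ✓; others ✗
Consistent faults: {G1 stuck-at-1, G2 stuck-at-1, G3 stuck-at-1, G4 stuck-at-1, G5 stuck-at-0, G6 stuck-at-1, G7 stuck-at-1, G11 stuck-at-1, G12 stuck-at-1} — 9 in all.

9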